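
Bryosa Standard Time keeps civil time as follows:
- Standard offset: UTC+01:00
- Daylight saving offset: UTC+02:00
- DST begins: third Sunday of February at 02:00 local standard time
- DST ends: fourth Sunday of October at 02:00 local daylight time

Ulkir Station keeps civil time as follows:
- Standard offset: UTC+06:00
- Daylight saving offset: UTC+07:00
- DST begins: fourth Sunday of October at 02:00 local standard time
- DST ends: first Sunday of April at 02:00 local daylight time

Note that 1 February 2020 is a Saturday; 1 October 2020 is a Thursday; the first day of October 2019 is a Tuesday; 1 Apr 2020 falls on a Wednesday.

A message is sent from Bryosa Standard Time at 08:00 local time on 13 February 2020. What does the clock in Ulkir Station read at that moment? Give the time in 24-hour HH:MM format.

14:00

1 February 2020 is a Saturday, so the first Sunday is February 2 and the third is February 16.
1 October 2020 is a Thursday, so the first Sunday is October 4 and the fourth is October 25.
Daylight saving runs 16 February – 25 October; 13 February 2020 is outside that window, so Bryosa Standard Time is on standard time at UTC+01:00.
08:00 Bryosa Standard Time − 1h = 07:00 UTC.
1 October 2019 is a Tuesday, so the first Sunday is October 6 and the fourth is October 27.
1 April 2020 is a Wednesday, so the first Sunday is April 5.
At the standard offset (UTC+06:00), 07:00 UTC + 6h = 13:00 Ulkir Station standard time.
The standard-time date in Ulkir Station, 13 February 2020, lies within the daylight-saving period (27 October 2019 – 5 April 2020), so Ulkir Station is on daylight time, UTC+07:00.
07:00 UTC + 7h = 14:00 Ulkir Station.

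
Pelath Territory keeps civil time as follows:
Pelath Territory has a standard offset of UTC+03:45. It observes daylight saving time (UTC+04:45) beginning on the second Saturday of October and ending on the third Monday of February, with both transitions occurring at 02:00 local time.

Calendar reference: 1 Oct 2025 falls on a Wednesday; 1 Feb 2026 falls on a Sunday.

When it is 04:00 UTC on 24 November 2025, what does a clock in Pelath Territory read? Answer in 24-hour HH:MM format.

1 October 2025 is a Wednesday, so the first Saturday is October 4 and the second is October 11.
1 February 2026 is a Sunday, so the first Monday is February 2 and the third is February 16.
At the standard offset (UTC+03:45), 04:00 UTC + 3h45m = 07:45 Pelath Territory standard time.
The standard-time date in Pelath Territory, 24 November 2025, lies within the daylight-saving period (11 October 2025 – 16 February 2026), so Pelath Territory is on daylight time, UTC+04:45.
04:00 UTC + 4h45m = 08:45 local.

08:45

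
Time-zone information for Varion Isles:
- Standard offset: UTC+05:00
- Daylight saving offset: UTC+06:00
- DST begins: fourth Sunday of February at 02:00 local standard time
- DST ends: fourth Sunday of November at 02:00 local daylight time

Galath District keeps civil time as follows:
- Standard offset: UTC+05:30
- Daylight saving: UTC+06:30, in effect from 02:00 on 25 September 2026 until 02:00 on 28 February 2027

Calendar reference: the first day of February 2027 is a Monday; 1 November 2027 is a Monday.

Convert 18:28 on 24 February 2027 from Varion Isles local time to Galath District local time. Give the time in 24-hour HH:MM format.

19:58

1 February 2027 is a Monday, so the first Sunday is February 7 and the fourth is February 28.
1 November 2027 is a Monday, so the first Sunday is November 7 and the fourth is November 28.
24 February 2027 is outside the daylight-saving period (28 February – 28 November), so Varion Isles is on standard time, UTC+05:00.
18:28 Varion Isles − 5h = 13:28 UTC.
At the standard offset (UTC+05:30), 13:28 UTC + 5h30m = 18:58 Galath District standard time.
The standard-time date in Galath District, 24 February 2027, lies within the daylight-saving period (25 September 2026 – 28 February 2027), so Galath District is on daylight time, UTC+06:30.
13:28 UTC + 6h30m = 19:58 Galath District.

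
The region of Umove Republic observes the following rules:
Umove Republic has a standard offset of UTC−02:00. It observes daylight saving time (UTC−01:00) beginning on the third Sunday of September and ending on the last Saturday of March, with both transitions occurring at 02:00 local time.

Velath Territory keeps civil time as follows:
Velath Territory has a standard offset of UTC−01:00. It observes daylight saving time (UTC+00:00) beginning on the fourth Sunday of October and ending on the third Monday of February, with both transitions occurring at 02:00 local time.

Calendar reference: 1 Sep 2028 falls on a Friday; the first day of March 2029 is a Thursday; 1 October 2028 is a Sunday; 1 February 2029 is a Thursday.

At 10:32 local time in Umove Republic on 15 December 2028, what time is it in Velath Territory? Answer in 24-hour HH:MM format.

11:32

1 September 2028 is a Friday, so the first Sunday is September 3 and the third is September 17.
1 March 2029 is a Thursday, so Saturdays fall on 3, 10, 17, 24, 31; the last is March 31.
15 December 2028 lies within the daylight-saving period (17 September 2028 – 31 March 2029), so Umove Republic is on daylight time, UTC−01:00.
10:32 Umove Republic + 1h = 11:32 UTC.
1 October 2028 is a Sunday, so the first Sunday is October 1 and the fourth is October 22.
1 February 2029 is a Thursday, so the first Monday is February 5 and the third is February 19.
At the standard offset (UTC−01:00), 11:32 UTC − 1h = 10:32 Velath Territory standard time.
Daylight saving runs 22 October 2028 – 19 February 2029; the standard-time date in Velath Territory, 15 December 2028, is inside that window, so Velath Territory is at UTC+00:00.
11:32 UTC + 0h = 11:32 Velath Territory.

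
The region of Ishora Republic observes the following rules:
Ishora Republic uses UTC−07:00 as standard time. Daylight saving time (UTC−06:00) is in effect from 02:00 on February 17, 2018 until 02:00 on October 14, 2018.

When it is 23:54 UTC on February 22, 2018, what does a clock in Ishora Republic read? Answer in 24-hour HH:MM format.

17:54

At the standard offset (UTC−07:00), 23:54 UTC − 7h = 16:54 Ishora Republic standard time.
The standard-time date in Ishora Republic, February 22, 2018, lies within the daylight-saving period (17 February – 14 October), so Ishora Republic is on daylight time, UTC−06:00.
23:54 UTC − 6h = 17:54 local.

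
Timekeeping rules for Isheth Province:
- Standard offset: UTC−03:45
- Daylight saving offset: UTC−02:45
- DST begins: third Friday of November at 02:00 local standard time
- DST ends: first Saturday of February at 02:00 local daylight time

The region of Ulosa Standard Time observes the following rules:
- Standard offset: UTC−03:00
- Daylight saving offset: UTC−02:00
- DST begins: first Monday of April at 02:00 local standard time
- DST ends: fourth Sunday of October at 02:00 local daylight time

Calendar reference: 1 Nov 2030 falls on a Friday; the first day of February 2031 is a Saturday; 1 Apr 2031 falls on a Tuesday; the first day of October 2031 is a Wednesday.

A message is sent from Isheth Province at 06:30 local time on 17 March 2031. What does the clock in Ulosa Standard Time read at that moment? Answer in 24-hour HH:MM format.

07:15

1 November 2030 is a Friday, so the first Friday is November 1 and the third is November 15.
1 February 2031 is a Saturday, so the first Saturday is February 1.
17 March 2031 does not fall between 15 November 2030 and 1 February 2031, so daylight saving is not in effect and Isheth Province is at UTC−03:45.
06:30 Isheth Province + 3h45m = 10:15 UTC.
1 April 2031 is a Tuesday, so the first Monday is April 7.
1 October 2031 is a Wednesday, so the first Sunday is October 5 and the fourth is October 26.
At the standard offset (UTC−03:00), 10:15 UTC − 3h = 07:15 Ulosa Standard Time standard time.
The standard-time date in Ulosa Standard Time, 17 March 2031, is outside the daylight-saving period (7 April – 26 October), so Ulosa Standard Time is on standard time, UTC−03:00.
10:15 UTC − 3h = 07:15 Ulosa Standard Time.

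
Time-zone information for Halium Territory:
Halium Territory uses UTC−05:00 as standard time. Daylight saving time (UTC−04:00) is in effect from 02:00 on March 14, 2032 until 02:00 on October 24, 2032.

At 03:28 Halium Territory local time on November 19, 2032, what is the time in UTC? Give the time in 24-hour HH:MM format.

08:28

Daylight saving runs 14 March – 24 October; November 19, 2032 is outside that window, so Halium Territory is on standard time at UTC−05:00.
03:28 local + 5h = 08:28 UTC.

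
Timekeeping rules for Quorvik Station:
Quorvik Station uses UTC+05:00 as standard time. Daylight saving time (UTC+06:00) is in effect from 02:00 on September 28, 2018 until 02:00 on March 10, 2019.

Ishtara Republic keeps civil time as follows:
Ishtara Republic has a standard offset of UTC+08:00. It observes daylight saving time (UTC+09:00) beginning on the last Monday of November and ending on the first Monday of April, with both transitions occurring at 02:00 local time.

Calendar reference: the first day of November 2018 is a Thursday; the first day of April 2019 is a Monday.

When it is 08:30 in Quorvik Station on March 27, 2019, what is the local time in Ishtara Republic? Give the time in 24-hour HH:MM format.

March 27, 2019 is outside the daylight-saving period (28 September 2018 – 10 March 2019), so Quorvik Station is on standard time, UTC+05:00.
08:30 Quorvik Station − 5h = 03:30 UTC.
1 November 2018 is a Thursday, so Mondays fall on 5, 12, 19, 26; the last is November 26.
1 April 2019 is a Monday, so the first Monday is April 1.
At the standard offset (UTC+08:00), 03:30 UTC + 8h = 11:30 Ishtara Republic standard time.
Daylight saving runs 26 November 2018 – 1 April 2019; the standard-time date in Ishtara Republic, March 27, 2019, is inside that window, so Ishtara Republic is at UTC+09:00.
03:30 UTC + 9h = 12:30 Ishtara Republic.

12:30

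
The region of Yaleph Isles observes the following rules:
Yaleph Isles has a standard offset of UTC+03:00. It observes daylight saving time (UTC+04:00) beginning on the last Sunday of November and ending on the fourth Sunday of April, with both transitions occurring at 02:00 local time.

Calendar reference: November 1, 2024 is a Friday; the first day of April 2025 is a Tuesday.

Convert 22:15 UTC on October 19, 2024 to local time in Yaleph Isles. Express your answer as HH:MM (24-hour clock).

1 November 2024 is a Friday, so Sundays fall on 3, 10, 17, 24; the last is November 24.
1 April 2025 is a Tuesday, so the first Sunday is April 6 and the fourth is April 27.
At the standard offset (UTC+03:00), 22:15 UTC + 3h = 01:15 Yaleph Isles standard time (rolling into the next day, 20 October 2024).
Daylight saving runs 24 November 2024 – 27 April 2025; the standard-time date in Yaleph Isles, October 20, 2024, is outside that window, so Yaleph Isles is on standard time at UTC+03:00.
22:15 UTC + 3h = 01:15 local (rolling into the next day, 20 October 2024).

01:15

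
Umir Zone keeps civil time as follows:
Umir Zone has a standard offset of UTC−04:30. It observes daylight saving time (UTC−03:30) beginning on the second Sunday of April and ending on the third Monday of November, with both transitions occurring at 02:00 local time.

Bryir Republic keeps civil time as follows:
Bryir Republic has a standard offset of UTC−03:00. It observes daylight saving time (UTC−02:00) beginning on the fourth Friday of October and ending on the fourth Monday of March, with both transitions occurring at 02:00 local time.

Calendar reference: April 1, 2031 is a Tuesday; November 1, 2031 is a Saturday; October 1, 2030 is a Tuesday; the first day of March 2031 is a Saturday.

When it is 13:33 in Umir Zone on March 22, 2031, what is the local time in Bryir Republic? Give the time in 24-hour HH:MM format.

16:03

1 April 2031 is a Tuesday, so the first Sunday is April 6 and the second is April 13.
1 November 2031 is a Saturday, so the first Monday is November 3 and the third is November 17.
March 22, 2031 does not fall between 13 April and 17 November, so daylight saving is not in effect and Umir Zone is at UTC−04:30.
13:33 Umir Zone + 4h30m = 18:03 UTC.
1 October 2030 is a Tuesday, so the first Friday is October 4 and the fourth is October 25.
1 March 2031 is a Saturday, so the first Monday is March 3 and the fourth is March 24.
At the standard offset (UTC−03:00), 18:03 UTC − 3h = 15:03 Bryir Republic standard time.
The standard-time date in Bryir Republic, March 22, 2031, lies within the daylight-saving period (25 October 2030 – 24 March 2031), so Bryir Republic is on daylight time, UTC−02:00.
18:03 UTC − 2h = 16:03 Bryir Republic.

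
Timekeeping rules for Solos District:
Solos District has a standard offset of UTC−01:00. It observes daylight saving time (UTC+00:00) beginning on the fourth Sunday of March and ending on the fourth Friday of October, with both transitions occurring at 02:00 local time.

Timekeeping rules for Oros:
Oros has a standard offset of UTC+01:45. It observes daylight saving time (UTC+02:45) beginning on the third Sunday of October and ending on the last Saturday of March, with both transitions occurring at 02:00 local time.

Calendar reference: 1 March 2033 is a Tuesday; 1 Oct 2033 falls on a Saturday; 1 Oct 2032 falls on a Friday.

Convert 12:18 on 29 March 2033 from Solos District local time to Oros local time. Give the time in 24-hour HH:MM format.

14:03

1 March 2033 is a Tuesday, so the first Sunday is March 6 and the fourth is March 27.
1 October 2033 is a Saturday, so the first Friday is October 7 and the fourth is October 28.
29 March 2033 falls between 27 March and 28 October, so daylight saving is in effect and Solos District is at UTC+00:00.
12:18 Solos District − 0h = 12:18 UTC.
1 October 2032 is a Friday, so the first Sunday is October 3 and the third is October 17.
1 March 2033 is a Tuesday, so Saturdays fall on 5, 12, 19, 26; the last is March 26.
At the standard offset (UTC+01:45), 12:18 UTC + 1h45m = 14:03 Oros standard time.
Daylight saving runs 17 October 2032 – 26 March 2033; the standard-time date in Oros, 29 March 2033, is outside that window, so Oros is on standard time at UTC+01:45.
12:18 UTC + 1h45m = 14:03 Oros.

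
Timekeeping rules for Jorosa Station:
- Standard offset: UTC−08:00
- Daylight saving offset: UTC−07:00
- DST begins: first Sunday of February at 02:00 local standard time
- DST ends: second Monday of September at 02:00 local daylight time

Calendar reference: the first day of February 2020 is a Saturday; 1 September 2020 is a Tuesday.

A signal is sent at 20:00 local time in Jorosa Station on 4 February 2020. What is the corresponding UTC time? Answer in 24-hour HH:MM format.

1 February 2020 is a Saturday, so the first Sunday is February 2.
1 September 2020 is a Tuesday, so the first Monday is September 7 and the second is September 14.
4 February 2020 lies within the daylight-saving period (2 February – 14 September), so Jorosa Station is on daylight time, UTC−07:00.
20:00 local + 7h = 03:00 UTC (rolling into the next day, 5 February 2020).

03:00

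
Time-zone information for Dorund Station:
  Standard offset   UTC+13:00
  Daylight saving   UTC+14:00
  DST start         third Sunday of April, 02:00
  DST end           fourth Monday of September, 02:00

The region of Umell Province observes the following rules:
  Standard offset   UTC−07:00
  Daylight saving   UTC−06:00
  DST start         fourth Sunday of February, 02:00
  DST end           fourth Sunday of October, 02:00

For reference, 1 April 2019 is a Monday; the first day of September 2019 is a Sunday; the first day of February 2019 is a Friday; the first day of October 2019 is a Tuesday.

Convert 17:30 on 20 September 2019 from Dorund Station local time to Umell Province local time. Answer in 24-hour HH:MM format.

1 April 2019 is a Monday, so the first Sunday is April 7 and the third is April 21.
1 September 2019 is a Sunday, so the first Monday is September 2 and the fourth is September 23.
20 September 2019 lies within the daylight-saving period (21 April – 23 September), so Dorund Station is on daylight time, UTC+14:00.
17:30 Dorund Station − 14h = 03:30 UTC.
1 February 2019 is a Friday, so the first Sunday is February 3 and the fourth is February 24.
1 October 2019 is a Tuesday, so the first Sunday is October 6 and the fourth is October 27.
At the standard offset (UTC−07:00), 03:30 UTC − 7h = 20:30 Umell Province standard time (rolling into the previous day, 19 September 2019).
Daylight saving runs 24 February – 27 October; the standard-time date in Umell Province, 19 September 2019, is inside that window, so Umell Province is at UTC−06:00.
03:30 UTC − 6h = 21:30 Umell Province (rolling into the previous day, 19 September 2019).

21:30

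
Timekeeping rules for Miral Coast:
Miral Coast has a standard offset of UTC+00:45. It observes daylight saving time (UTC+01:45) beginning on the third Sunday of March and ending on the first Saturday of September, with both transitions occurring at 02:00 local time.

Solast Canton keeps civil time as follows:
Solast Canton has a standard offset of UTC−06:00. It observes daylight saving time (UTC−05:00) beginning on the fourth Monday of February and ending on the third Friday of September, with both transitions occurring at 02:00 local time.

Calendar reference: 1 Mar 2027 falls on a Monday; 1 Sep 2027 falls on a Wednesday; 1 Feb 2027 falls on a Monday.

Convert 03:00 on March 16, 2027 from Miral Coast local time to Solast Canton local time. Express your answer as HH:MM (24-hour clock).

1 March 2027 is a Monday, so the first Sunday is March 7 and the third is March 21.
1 September 2027 is a Wednesday, so the first Saturday is September 4.
March 16, 2027 is outside the daylight-saving period (21 March – 4 September), so Miral Coast is on standard time, UTC+00:45.
03:00 Miral Coast − 0h45m = 02:15 UTC.
1 February 2027 is a Monday, so the first Monday is February 1 and the fourth is February 22.
1 September 2027 is a Wednesday, so the first Friday is September 3 and the third is September 17.
At the standard offset (UTC−06:00), 02:15 UTC − 6h = 20:15 Solast Canton standard time (rolling into the previous day, 15 March 2027).
The standard-time date in Solast Canton, March 15, 2027, lies within the daylight-saving period (22 February – 17 September), so Solast Canton is on daylight time, UTC−05:00.
02:15 UTC − 5h = 21:15 Solast Canton (rolling into the previous day, 15 March 2027).

21:15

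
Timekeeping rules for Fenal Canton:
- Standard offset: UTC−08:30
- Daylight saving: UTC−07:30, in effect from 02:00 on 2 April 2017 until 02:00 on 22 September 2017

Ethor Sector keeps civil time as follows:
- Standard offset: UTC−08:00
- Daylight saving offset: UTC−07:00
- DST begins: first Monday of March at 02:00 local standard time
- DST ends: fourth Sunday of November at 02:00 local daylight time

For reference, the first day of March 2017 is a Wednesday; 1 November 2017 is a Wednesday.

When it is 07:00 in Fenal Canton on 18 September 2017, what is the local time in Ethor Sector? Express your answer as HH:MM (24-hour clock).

18 September 2017 falls between 2 April and 22 September, so daylight saving is in effect and Fenal Canton is at UTC−07:30.
07:00 Fenal Canton + 7h30m = 14:30 UTC.
1 March 2017 is a Wednesday, so the first Monday is March 6.
1 November 2017 is a Wednesday, so the first Sunday is November 5 and the fourth is November 26.
At the standard offset (UTC−08:00), 14:30 UTC − 8h = 06:30 Ethor Sector standard time.
Daylight saving runs 6 March – 26 November; the standard-time date in Ethor Sector, 18 September 2017, is inside that window, so Ethor Sector is at UTC−07:00.
14:30 UTC − 7h = 07:30 Ethor Sector.

07:30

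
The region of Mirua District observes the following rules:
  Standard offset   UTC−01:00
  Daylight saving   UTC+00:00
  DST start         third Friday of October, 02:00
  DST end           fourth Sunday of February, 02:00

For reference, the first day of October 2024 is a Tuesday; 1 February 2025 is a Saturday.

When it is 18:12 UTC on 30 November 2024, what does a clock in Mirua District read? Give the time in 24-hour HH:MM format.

18:12

1 October 2024 is a Tuesday, so the first Friday is October 4 and the third is October 18.
1 February 2025 is a Saturday, so the first Sunday is February 2 and the fourth is February 23.
At the standard offset (UTC−01:00), 18:12 UTC − 1h = 17:12 Mirua District standard time.
Daylight saving runs 18 October 2024 – 23 February 2025; the standard-time date in Mirua District, 30 November 2024, is inside that window, so Mirua District is at UTC+00:00.
18:12 UTC + 0h = 18:12 local.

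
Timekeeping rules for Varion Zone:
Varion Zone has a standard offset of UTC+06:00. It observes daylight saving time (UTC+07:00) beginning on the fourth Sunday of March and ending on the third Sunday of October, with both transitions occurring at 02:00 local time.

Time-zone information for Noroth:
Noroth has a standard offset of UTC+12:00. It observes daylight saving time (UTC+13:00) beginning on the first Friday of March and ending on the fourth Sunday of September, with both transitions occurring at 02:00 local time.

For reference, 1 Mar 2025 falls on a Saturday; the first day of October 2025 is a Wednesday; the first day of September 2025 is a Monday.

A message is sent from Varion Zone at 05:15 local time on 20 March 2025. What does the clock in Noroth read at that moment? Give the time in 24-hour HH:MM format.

12:15

1 March 2025 is a Saturday, so the first Sunday is March 2 and the fourth is March 23.
1 October 2025 is a Wednesday, so the first Sunday is October 5 and the third is October 19.
Daylight saving runs 23 March – 19 October; 20 March 2025 is outside that window, so Varion Zone is on standard time at UTC+06:00.
05:15 Varion Zone − 6h = 23:15 UTC (rolling into the previous day, 19 March 2025).
1 March 2025 is a Saturday, so the first Friday is March 7.
1 September 2025 is a Monday, so the first Sunday is September 7 and the fourth is September 28.
At the standard offset (UTC+12:00), 23:15 UTC + 12h = 11:15 Noroth standard time (rolling into the next day, 20 March 2025).
Daylight saving runs 7 March – 28 September; the standard-time date in Noroth, 20 March 2025, is inside that window, so Noroth is at UTC+13:00.
23:15 UTC + 13h = 12:15 Noroth (rolling into the next day, 20 March 2025).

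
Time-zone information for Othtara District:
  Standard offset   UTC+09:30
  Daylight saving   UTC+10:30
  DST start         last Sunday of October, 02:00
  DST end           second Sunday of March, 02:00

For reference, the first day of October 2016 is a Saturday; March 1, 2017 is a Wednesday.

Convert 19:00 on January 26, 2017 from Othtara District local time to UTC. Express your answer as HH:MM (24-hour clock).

08:30

1 October 2016 is a Saturday, so Sundays fall on 2, 9, 16, 23, 30; the last is October 30.
1 March 2017 is a Wednesday, so the first Sunday is March 5 and the second is March 12.
January 26, 2017 falls between 30 October 2016 and 12 March 2017, so daylight saving is in effect and Othtara District is at UTC+10:30.
19:00 local − 10h30m = 08:30 UTC.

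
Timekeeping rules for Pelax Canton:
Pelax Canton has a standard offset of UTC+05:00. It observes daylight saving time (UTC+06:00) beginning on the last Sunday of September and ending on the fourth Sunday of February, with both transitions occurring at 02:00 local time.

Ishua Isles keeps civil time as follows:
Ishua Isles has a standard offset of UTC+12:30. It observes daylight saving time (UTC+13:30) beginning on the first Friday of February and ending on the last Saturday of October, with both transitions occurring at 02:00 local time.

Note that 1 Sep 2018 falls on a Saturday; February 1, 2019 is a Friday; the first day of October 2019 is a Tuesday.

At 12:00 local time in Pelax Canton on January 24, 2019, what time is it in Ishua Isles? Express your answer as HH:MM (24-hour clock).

18:30

1 September 2018 is a Saturday, so Sundays fall on 2, 9, 16, 23, 30; the last is September 30.
1 February 2019 is a Friday, so the first Sunday is February 3 and the fourth is February 24.
Daylight saving runs 30 September 2018 – 24 February 2019; January 24, 2019 is inside that window, so Pelax Canton is at UTC+06:00.
12:00 Pelax Canton − 6h = 06:00 UTC.
1 February 2019 is a Friday, so the first Friday is February 1.
1 October 2019 is a Tuesday, so Saturdays fall on 5, 12, 19, 26; the last is October 26.
At the standard offset (UTC+12:30), 06:00 UTC + 12h30m = 18:30 Ishua Isles standard time.
The standard-time date in Ishua Isles, January 24, 2019, is outside the daylight-saving period (1 February – 26 October), so Ishua Isles is on standard time, UTC+12:30.
06:00 UTC + 12h30m = 18:30 Ishua Isles.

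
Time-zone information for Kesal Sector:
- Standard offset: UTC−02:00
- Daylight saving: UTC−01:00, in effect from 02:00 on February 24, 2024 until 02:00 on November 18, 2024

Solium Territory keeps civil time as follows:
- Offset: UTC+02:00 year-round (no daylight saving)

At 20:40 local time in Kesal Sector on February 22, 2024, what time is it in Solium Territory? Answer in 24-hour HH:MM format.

February 22, 2024 does not fall between 24 February and 18 November, so daylight saving is not in effect and Kesal Sector is at UTC−02:00.
20:40 Kesal Sector + 2h = 22:40 UTC.
Solium Territory has no daylight saving, so its offset is UTC+02:00 year-round.
22:40 UTC + 2h = 00:40 Solium Territory (rolling into the next day, 23 February 2024).

00:40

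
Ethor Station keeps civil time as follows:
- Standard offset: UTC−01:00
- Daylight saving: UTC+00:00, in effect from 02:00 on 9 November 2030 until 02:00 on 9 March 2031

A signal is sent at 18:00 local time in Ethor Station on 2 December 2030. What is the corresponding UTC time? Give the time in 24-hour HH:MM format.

Daylight saving runs 9 November 2030 – 9 March 2031; 2 December 2030 is inside that window, so Ethor Station is at UTC+00:00.
18:00 local − 0h = 18:00 UTC.

18:00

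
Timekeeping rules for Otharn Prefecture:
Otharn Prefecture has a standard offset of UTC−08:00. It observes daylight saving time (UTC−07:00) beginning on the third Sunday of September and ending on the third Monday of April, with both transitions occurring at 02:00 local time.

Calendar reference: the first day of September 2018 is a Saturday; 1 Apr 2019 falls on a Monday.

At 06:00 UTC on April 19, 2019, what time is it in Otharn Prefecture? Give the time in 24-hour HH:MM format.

1 September 2018 is a Saturday, so the first Sunday is September 2 and the third is September 16.
1 April 2019 is a Monday, so the first Monday is April 1 and the third is April 15.
At the standard offset (UTC−08:00), 06:00 UTC − 8h = 22:00 Otharn Prefecture standard time (rolling into the previous day, 18 April 2019).
The standard-time date in Otharn Prefecture, April 18, 2019, is outside the daylight-saving period (16 September 2018 – 15 April 2019), so Otharn Prefecture is on standard time, UTC−08:00.
06:00 UTC − 8h = 22:00 local (rolling into the previous day, 18 April 2019).

22:00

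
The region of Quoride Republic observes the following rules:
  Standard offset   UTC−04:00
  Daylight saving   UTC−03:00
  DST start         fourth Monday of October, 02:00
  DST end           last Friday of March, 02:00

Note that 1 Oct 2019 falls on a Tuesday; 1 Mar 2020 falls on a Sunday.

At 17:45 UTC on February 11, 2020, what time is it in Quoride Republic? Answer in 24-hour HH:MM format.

14:45

1 October 2019 is a Tuesday, so the first Monday is October 7 and the fourth is October 28.
1 March 2020 is a Sunday, so Fridays fall on 6, 13, 20, 27; the last is March 27.
At the standard offset (UTC−04:00), 17:45 UTC − 4h = 13:45 Quoride Republic standard time.
The standard-time date in Quoride Republic, February 11, 2020, lies within the daylight-saving period (28 October 2019 – 27 March 2020), so Quoride Republic is on daylight time, UTC−03:00.
17:45 UTC − 3h = 14:45 local.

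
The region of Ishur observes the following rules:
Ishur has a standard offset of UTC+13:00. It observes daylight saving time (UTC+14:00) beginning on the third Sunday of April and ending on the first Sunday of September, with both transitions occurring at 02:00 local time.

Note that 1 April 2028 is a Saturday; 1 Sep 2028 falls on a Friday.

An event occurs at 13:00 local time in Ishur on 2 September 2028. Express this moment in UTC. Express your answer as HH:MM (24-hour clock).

23:00

1 April 2028 is a Saturday, so the first Sunday is April 2 and the third is April 16.
1 September 2028 is a Friday, so the first Sunday is September 3.
2 September 2028 lies within the daylight-saving period (16 April – 3 September), so Ishur is on daylight time, UTC+14:00.
13:00 local − 14h = 23:00 UTC (rolling into the previous day, 1 September 2028).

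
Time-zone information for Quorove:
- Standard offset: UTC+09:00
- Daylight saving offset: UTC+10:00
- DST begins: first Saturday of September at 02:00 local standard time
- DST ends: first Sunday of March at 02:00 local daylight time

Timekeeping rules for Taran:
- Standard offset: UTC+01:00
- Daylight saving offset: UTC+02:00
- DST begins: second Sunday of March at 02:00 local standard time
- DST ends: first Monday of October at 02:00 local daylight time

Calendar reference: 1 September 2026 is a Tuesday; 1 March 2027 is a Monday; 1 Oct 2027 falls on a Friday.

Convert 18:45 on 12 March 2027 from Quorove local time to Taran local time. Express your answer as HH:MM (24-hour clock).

1 September 2026 is a Tuesday, so the first Saturday is September 5.
1 March 2027 is a Monday, so the first Sunday is March 7.
Daylight saving runs 5 September 2026 – 7 March 2027; 12 March 2027 is outside that window, so Quorove is on standard time at UTC+09:00.
18:45 Quorove − 9h = 09:45 UTC.
1 March 2027 is a Monday, so the first Sunday is March 7 and the second is March 14.
1 October 2027 is a Friday, so the first Monday is October 4.
At the standard offset (UTC+01:00), 09:45 UTC + 1h = 10:45 Taran standard time.
The standard-time date in Taran, 12 March 2027, is outside the daylight-saving period (14 March – 4 October), so Taran is on standard time, UTC+01:00.
09:45 UTC + 1h = 10:45 Taran.

10:45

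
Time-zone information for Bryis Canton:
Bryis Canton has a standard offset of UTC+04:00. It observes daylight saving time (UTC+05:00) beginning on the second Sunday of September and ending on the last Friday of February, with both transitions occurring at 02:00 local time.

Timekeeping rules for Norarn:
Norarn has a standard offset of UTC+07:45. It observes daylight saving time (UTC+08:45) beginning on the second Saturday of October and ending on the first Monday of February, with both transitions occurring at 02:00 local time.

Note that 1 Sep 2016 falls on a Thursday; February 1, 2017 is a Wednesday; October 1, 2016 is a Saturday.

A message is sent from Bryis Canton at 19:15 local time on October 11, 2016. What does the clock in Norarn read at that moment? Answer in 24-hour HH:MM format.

1 September 2016 is a Thursday, so the first Sunday is September 4 and the second is September 11.
1 February 2017 is a Wednesday, so Fridays fall on 3, 10, 17, 24; the last is February 24.
October 11, 2016 falls between 11 September 2016 and 24 February 2017, so daylight saving is in effect and Bryis Canton is at UTC+05:00.
19:15 Bryis Canton − 5h = 14:15 UTC.
1 October 2016 is a Saturday, so the first Saturday is October 1 and the second is October 8.
1 February 2017 is a Wednesday, so the first Monday is February 6.
At the standard offset (UTC+07:45), 14:15 UTC + 7h45m = 22:00 Norarn standard time.
The standard-time date in Norarn, October 11, 2016, falls between 8 October 2016 and 6 February 2017, so daylight saving is in effect and Norarn is at UTC+08:45.
14:15 UTC + 8h45m = 23:00 Norarn.

23:00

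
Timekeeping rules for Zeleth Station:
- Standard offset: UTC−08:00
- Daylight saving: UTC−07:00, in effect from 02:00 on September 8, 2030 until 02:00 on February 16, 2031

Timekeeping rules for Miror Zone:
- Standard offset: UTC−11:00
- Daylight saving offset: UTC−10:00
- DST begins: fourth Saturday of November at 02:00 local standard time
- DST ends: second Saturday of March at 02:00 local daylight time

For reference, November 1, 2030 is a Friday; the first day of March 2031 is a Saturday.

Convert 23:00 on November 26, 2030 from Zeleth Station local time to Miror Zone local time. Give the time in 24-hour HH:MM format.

November 26, 2030 falls between 8 September 2030 and 16 February 2031, so daylight saving is in effect and Zeleth Station is at UTC−07:00.
23:00 Zeleth Station + 7h = 06:00 UTC (rolling into the next day, 27 November 2030).
1 November 2030 is a Friday, so the first Saturday is November 2 and the fourth is November 23.
1 March 2031 is a Saturday, so the first Saturday is March 1 and the second is March 8.
At the standard offset (UTC−11:00), 06:00 UTC − 11h = 19:00 Miror Zone standard time (rolling into the previous day, 26 November 2030).
The standard-time date in Miror Zone, November 26, 2030, falls between 23 November 2030 and 8 March 2031, so daylight saving is in effect and Miror Zone is at UTC−10:00.
06:00 UTC − 10h = 20:00 Miror Zone (rolling into the previous day, 26 November 2030).

20:00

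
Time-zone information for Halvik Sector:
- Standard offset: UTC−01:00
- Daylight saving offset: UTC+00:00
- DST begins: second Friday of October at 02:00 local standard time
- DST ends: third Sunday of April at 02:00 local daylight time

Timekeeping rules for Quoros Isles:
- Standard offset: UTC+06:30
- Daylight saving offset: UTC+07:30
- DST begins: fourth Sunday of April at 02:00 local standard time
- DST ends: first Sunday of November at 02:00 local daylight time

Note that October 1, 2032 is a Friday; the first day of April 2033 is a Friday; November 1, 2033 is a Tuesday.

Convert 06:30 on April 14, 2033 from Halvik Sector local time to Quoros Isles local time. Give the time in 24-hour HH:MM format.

13:00

1 October 2032 is a Friday, so the first Friday is October 1 and the second is October 8.
1 April 2033 is a Friday, so the first Sunday is April 3 and the third is April 17.
Daylight saving runs 8 October 2032 – 17 April 2033; April 14, 2033 is inside that window, so Halvik Sector is at UTC+00:00.
06:30 Halvik Sector − 0h = 06:30 UTC.
1 April 2033 is a Friday, so the first Sunday is April 3 and the fourth is April 24.
1 November 2033 is a Tuesday, so the first Sunday is November 6.
At the standard offset (UTC+06:30), 06:30 UTC + 6h30m = 13:00 Quoros Isles standard time.
Daylight saving runs 24 April – 6 November; the standard-time date in Quoros Isles, April 14, 2033, is outside that window, so Quoros Isles is on standard time at UTC+06:30.
06:30 UTC + 6h30m = 13:00 Quoros Isles.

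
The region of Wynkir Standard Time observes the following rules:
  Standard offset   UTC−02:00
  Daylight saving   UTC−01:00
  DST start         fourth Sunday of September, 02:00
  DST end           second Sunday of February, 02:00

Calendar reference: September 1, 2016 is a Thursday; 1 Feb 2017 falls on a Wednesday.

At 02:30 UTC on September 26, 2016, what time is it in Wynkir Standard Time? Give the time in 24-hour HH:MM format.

1 September 2016 is a Thursday, so the first Sunday is September 4 and the fourth is September 25.
1 February 2017 is a Wednesday, so the first Sunday is February 5 and the second is February 12.
At the standard offset (UTC−02:00), 02:30 UTC − 2h = 00:30 Wynkir Standard Time standard time.
The standard-time date in Wynkir Standard Time, September 26, 2016, lies within the daylight-saving period (25 September 2016 – 12 February 2017), so Wynkir Standard Time is on daylight time, UTC−01:00.
02:30 UTC − 1h = 01:30 local.

01:30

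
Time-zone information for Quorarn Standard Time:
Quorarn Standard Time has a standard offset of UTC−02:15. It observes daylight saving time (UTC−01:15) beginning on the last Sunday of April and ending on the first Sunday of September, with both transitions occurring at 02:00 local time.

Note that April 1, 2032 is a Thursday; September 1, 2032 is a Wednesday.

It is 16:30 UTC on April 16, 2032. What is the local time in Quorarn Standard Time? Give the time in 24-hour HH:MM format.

1 April 2032 is a Thursday, so Sundays fall on 4, 11, 18, 25; the last is April 25.
1 September 2032 is a Wednesday, so the first Sunday is September 5.
At the standard offset (UTC−02:15), 16:30 UTC − 2h15m = 14:15 Quorarn Standard Time standard time.
The standard-time date in Quorarn Standard Time, April 16, 2032, is outside the daylight-saving period (25 April – 5 September), so Quorarn Standard Time is on standard time, UTC−02:15.
16:30 UTC − 2h15m = 14:15 local.

14:15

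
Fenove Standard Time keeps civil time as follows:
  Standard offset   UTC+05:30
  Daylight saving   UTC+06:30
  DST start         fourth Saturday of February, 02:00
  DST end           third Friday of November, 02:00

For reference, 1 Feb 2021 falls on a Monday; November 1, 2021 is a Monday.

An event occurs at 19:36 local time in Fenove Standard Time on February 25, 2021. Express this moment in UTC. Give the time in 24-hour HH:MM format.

1 February 2021 is a Monday, so the first Saturday is February 6 and the fourth is February 27.
1 November 2021 is a Monday, so the first Friday is November 5 and the third is November 19.
February 25, 2021 is outside the daylight-saving period (27 February – 19 November), so Fenove Standard Time is on standard time, UTC+05:30.
19:36 local − 5h30m = 14:06 UTC.

14:06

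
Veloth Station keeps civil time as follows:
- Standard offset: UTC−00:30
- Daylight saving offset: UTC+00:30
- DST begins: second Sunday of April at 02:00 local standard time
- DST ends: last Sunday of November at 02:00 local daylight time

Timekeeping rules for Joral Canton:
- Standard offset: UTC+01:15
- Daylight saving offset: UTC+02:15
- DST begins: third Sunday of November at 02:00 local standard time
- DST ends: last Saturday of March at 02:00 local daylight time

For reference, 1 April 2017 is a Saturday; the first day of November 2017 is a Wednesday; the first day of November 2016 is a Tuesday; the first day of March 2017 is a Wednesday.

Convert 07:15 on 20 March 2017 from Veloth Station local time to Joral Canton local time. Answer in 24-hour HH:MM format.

10:00

1 April 2017 is a Saturday, so the first Sunday is April 2 and the second is April 9.
1 November 2017 is a Wednesday, so Sundays fall on 5, 12, 19, 26; the last is November 26.
Daylight saving runs 9 April – 26 November; 20 March 2017 is outside that window, so Veloth Station is on standard time at UTC−00:30.
07:15 Veloth Station + 0h30m = 07:45 UTC.
1 November 2016 is a Tuesday, so the first Sunday is November 6 and the third is November 20.
1 March 2017 is a Wednesday, so Saturdays fall on 4, 11, 18, 25; the last is March 25.
At the standard offset (UTC+01:15), 07:45 UTC + 1h15m = 09:00 Joral Canton standard time.
The standard-time date in Joral Canton, 20 March 2017, lies within the daylight-saving period (20 November 2016 – 25 March 2017), so Joral Canton is on daylight time, UTC+02:15.
07:45 UTC + 2h15m = 10:00 Joral Canton.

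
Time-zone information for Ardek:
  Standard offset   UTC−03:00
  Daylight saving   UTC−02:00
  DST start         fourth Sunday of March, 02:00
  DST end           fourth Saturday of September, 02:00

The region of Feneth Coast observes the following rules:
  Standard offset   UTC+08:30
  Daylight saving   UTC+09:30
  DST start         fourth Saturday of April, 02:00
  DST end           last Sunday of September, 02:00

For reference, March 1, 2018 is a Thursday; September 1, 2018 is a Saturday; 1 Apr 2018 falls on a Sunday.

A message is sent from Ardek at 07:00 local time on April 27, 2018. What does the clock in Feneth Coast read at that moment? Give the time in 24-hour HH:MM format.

1 March 2018 is a Thursday, so the first Sunday is March 4 and the fourth is March 25.
1 September 2018 is a Saturday, so the first Saturday is September 1 and the fourth is September 22.
Daylight saving runs 25 March – 22 September; April 27, 2018 is inside that window, so Ardek is at UTC−02:00.
07:00 Ardek + 2h = 09:00 UTC.
1 April 2018 is a Sunday, so the first Saturday is April 7 and the fourth is April 28.
1 September 2018 is a Saturday, so Sundays fall on 2, 9, 16, 23, 30; the last is September 30.
At the standard offset (UTC+08:30), 09:00 UTC + 8h30m = 17:30 Feneth Coast standard time.
The standard-time date in Feneth Coast, April 27, 2018, is outside the daylight-saving period (28 April – 30 September), so Feneth Coast is on standard time, UTC+08:30.
09:00 UTC + 8h30m = 17:30 Feneth Coast.

17:30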